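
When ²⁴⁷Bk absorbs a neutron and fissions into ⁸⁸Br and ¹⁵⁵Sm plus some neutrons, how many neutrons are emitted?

Conserve mass number: 248 = 88 + 155 + k, so k = 248 − 243 = 5.
Check atomic number: 97 = 35 + 62 + 0 = 97. ✓

5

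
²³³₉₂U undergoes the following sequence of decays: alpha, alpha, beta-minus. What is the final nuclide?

Start: (A, Z) = (233, 92).
After α: (229, 90).
After α: (225, 88).
After β⁻: (225, 89).
Z = 89 is actinium.

Ac-225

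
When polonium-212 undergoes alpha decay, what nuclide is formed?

Alpha decay: mass number changes by -4, atomic number by -2.
A: 212 − 4 = 208; Z: 84 − 2 = 82.
Z = 82 is lead, so the daughter is lead-208.

Pb-208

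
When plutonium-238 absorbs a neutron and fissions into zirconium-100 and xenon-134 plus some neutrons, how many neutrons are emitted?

Conserve mass number: 239 = 100 + 134 + k, so k = 239 − 234 = 5.
Check atomic number: 94 = 40 + 54 + 0 = 94. ✓

5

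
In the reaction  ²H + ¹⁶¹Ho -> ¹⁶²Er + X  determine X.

Conserve mass number: 2 + 161 = 162 + A, so A = 1.
Conserve atomic number: 1 + 67 = 68 + Z, so Z = 0.
A = 1 and Z = 0 is ¹n — a neutron.

neutron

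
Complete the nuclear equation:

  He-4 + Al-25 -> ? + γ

P-29

Conserve mass number: 4 + 25 = A + 0, so A = 29.
Conserve atomic number: 2 + 13 = Z + 0, so Z = 15.
Z = 15 is phosphorus, so the species is P-29.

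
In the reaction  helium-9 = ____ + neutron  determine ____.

Conserve mass number: 9 = A + 1, so A = 8.
Conserve atomic number: 2 = Z + 0, so Z = 2.
Z = 2 is helium, so the species is helium-8.

He-8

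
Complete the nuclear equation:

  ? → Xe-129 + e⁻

I-129

Conserve mass number: A = 129 + 0, so A = 129.
Conserve atomic number: Z = 54 − 1, so Z = 53.
Z = 53 is iodine, so the species is I-129.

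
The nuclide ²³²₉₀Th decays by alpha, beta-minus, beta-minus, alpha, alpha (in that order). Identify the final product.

Start: (A, Z) = (232, 90).
After α: (228, 88).
After β⁻: (228, 89).
After β⁻: (228, 90).
After α: (224, 88).
After α: (220, 86).
Z = 86 is radon.

Rn-220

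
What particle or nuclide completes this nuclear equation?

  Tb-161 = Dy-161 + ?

beta-minus particle

Conserve mass number: 161 = 161 + A, so A = 0.
Conserve atomic number: 65 = 66 + Z, so Z = -1.
A = 0 and Z = -1 is e⁻ — a beta-minus particle.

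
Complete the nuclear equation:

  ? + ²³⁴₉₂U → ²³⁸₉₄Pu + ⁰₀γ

Conserve mass number: A + 234 = 238 + 0, so A = 4.
Conserve atomic number: Z + 92 = 94 + 0, so Z = 2.
A = 4 and Z = 2 is ⁴₂He — an alpha particle.

alpha particle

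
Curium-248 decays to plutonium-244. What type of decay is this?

ΔA = 244 − 248 = -4; ΔZ = 94 − 96 = -2.
A drops by 4 and Z drops by 2 — the signature of alpha emission.

alpha decay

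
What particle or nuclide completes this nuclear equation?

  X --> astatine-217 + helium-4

Conserve mass number: A = 217 + 4, so A = 221.
Conserve atomic number: Z = 85 + 2, so Z = 87.
Z = 87 is francium, so the species is francium-221.

Fr-221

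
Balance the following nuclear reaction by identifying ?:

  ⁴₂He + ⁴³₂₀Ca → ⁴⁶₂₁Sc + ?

Conserve mass number: 4 + 43 = 46 + A, so A = 1.
Conserve atomic number: 2 + 20 = 21 + Z, so Z = 1.
A = 1 and Z = 1 is ¹₁H — a proton.

proton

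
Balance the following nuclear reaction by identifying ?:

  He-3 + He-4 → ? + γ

Be-7

Conserve mass number: 3 + 4 = A + 0, so A = 7.
Conserve atomic number: 2 + 2 = Z + 0, so Z = 4.
Z = 4 is beryllium, so the species is Be-7.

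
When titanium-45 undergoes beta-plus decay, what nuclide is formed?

Beta-plus decay: mass number changes by +0, atomic number by -1.
A: 45 = 45; Z: 22 − 1 = 21.
Z = 21 is scandium, so the daughter is scandium-45.

Sc-45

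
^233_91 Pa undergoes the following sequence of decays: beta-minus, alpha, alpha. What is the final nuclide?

Start: (A, Z) = (233, 91).
After β⁻: (233, 92).
After α: (229, 90).
After α: (225, 88).
Z = 88 is radium.

Ra-225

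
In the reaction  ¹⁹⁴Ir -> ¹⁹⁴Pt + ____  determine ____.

beta-minus particle

Conserve mass number: 194 = 194 + A, so A = 0.
Conserve atomic number: 77 = 78 + Z, so Z = -1.
A = 0 and Z = -1 is e⁻ — a beta-minus particle.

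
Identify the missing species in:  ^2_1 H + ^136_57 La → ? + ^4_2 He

Ba-134

Conserve mass number: 2 + 136 = A + 4, so A = 134.
Conserve atomic number: 1 + 57 = Z + 2, so Z = 56.
Z = 56 is barium, so the species is ^134_56 Ba.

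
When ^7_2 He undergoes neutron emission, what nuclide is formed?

Neutron emission: mass number changes by -1, atomic number by +0.
A: 7 − 1 = 6; Z: 2 = 2.
Z = 2 is helium, so the daughter is ^6_2 He.

He-6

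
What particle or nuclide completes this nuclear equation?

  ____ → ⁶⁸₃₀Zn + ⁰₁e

Conserve mass number: A = 68 + 0, so A = 68.
Conserve atomic number: Z = 30 + 1, so Z = 31.
Z = 31 is gallium, so the species is ⁶⁸₃₁Ga.

Ga-68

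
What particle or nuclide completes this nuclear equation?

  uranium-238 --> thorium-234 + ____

alpha particle

Conserve mass number: 238 = 234 + A, so A = 4.
Conserve atomic number: 92 = 90 + Z, so Z = 2.
A = 4 and Z = 2 is helium-4 — an alpha particle.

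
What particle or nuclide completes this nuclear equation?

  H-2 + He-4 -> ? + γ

Conserve mass number: 2 + 4 = A + 0, so A = 6.
Conserve atomic number: 1 + 2 = Z + 0, so Z = 3.
Z = 3 is lithium, so the species is Li-6.

Li-6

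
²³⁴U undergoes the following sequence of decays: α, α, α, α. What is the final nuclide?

Start: (A, Z) = (234, 92).
After α: (230, 90).
After α: (226, 88).
After α: (222, 86).
After α: (218, 84).
Z = 84 is polonium.

Po-218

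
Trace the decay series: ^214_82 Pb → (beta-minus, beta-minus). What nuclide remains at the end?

Po-214

Start: (A, Z) = (214, 82).
After β⁻: (214, 83).
After β⁻: (214, 84).
Z = 84 is polonium.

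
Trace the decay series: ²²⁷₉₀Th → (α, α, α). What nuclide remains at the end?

Start: (A, Z) = (227, 90).
After α: (223, 88).
After α: (219, 86).
After α: (215, 84).
Z = 84 is polonium.

Po-215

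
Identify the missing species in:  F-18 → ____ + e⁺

Conserve mass number: 18 = A + 0, so A = 18.
Conserve atomic number: 9 = Z + 1, so Z = 8.
Z = 8 is oxygen, so the species is O-18.

O-18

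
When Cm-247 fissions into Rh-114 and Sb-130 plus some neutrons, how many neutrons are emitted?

3

Conserve mass number: 247 = 114 + 130 + k, so k = 247 − 244 = 3.
Check atomic number: 96 = 45 + 51 + 0 = 96. ✓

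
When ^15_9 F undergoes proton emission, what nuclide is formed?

O-14

Proton emission: mass number changes by -1, atomic number by -1.
A: 15 − 1 = 14; Z: 9 − 1 = 8.
Z = 8 is oxygen, so the daughter is ^14_8 O.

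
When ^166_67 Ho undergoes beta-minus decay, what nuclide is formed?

Er-166

Beta-minus decay: mass number changes by +0, atomic number by +1.
A: 166 = 166; Z: 67 + 1 = 68.
Z = 68 is erbium, so the daughter is ^166_68 Er.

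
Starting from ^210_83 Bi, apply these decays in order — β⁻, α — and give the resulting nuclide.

Pb-206

Start: (A, Z) = (210, 83).
After β⁻: (210, 84).
After α: (206, 82).
Z = 82 is lead.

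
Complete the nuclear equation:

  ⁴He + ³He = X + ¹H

Li-6

Conserve mass number: 4 + 3 = A + 1, so A = 6.
Conserve atomic number: 2 + 2 = Z + 1, so Z = 3.
Z = 3 is lithium, so the species is ⁶Li.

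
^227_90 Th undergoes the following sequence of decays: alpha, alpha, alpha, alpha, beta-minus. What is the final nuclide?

Start: (A, Z) = (227, 90).
After α: (223, 88).
After α: (219, 86).
After α: (215, 84).
After α: (211, 82).
After β⁻: (211, 83).
Z = 83 is bismuth.

Bi-211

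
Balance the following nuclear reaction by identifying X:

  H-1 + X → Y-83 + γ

Conserve mass number: 1 + A = 83 + 0, so A = 82.
Conserve atomic number: 1 + Z = 39 + 0, so Z = 38.
Z = 38 is strontium, so the species is Sr-82.

Sr-82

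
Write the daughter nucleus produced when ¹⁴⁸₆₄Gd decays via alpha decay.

Alpha decay: mass number changes by -4, atomic number by -2.
A: 148 − 4 = 144; Z: 64 − 2 = 62.
Z = 62 is samarium, so the daughter is ¹⁴⁴₆₂Sm.

Sm-144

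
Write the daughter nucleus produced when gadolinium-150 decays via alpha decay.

Alpha decay: mass number changes by -4, atomic number by -2.
A: 150 − 4 = 146; Z: 64 − 2 = 62.
Z = 62 is samarium, so the daughter is samarium-146.

Sm-146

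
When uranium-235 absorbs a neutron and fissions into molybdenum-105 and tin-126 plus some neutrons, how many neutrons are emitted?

Conserve mass number: 236 = 105 + 126 + k, so k = 236 − 231 = 5.
Check atomic number: 92 = 42 + 50 + 0 = 92. ✓

5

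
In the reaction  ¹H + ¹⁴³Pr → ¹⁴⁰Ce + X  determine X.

Conserve mass number: 1 + 143 = 140 + A, so A = 4.
Conserve atomic number: 1 + 59 = 58 + Z, so Z = 2.
A = 4 and Z = 2 is ⁴He — an alpha particle.

alpha particle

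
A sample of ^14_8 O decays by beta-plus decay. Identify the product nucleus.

N-14

Beta-plus decay: mass number changes by +0, atomic number by -1.
A: 14 = 14; Z: 8 − 1 = 7.
Z = 7 is nitrogen, so the daughter is ^14_7 N.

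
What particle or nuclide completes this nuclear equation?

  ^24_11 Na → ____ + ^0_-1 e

Conserve mass number: 24 = A + 0, so A = 24.
Conserve atomic number: 11 = Z − 1, so Z = 12.
Z = 12 is magnesium, so the species is ^24_12 Mg.

Mg-24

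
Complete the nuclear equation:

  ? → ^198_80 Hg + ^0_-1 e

Au-198

Conserve mass number: A = 198 + 0, so A = 198.
Conserve atomic number: Z = 80 − 1, so Z = 79.
Z = 79 is gold, so the species is ^198_79 Au.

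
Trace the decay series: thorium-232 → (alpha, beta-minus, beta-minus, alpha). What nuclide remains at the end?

Ra-224

Start: (A, Z) = (232, 90).
After α: (228, 88).
After β⁻: (228, 89).
After β⁻: (228, 90).
After α: (224, 88).
Z = 88 is radium.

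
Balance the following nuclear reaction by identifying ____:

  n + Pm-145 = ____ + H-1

Conserve mass number: 1 + 145 = A + 1, so A = 145.
Conserve atomic number: 0 + 61 = Z + 1, so Z = 60.
Z = 60 is neodymium, so the species is Nd-145.

Nd-145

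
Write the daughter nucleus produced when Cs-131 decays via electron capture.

Xe-131

Electron capture: mass number changes by +0, atomic number by -1.
A: 131 = 131; Z: 55 − 1 = 54.
Z = 54 is xenon, so the daughter is Xe-131.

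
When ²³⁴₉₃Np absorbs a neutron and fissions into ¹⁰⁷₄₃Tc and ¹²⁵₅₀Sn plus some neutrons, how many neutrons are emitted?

Conserve mass number: 235 = 107 + 125 + k, so k = 235 − 232 = 3.
Check atomic number: 93 = 43 + 50 + 0 = 93. ✓

3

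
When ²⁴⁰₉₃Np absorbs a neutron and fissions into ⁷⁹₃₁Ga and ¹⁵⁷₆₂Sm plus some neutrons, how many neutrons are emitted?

Conserve mass number: 241 = 79 + 157 + k, so k = 241 − 236 = 5.
Check atomic number: 93 = 31 + 62 + 0 = 93. ✓

5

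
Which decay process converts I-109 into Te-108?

ΔA = 108 − 109 = -1; ΔZ = 52 − 53 = -1.
A drops by 1 and Z drops by 1 — a proton was emitted.

proton emission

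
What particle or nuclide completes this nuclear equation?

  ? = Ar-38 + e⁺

K-38

Conserve mass number: A = 38 + 0, so A = 38.
Conserve atomic number: Z = 18 + 1, so Z = 19.
Z = 19 is potassium, so the species is K-38.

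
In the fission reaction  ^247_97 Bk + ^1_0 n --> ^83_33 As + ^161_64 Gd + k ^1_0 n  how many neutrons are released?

4

Conserve mass number: 248 = 83 + 161 + k, so k = 248 − 244 = 4.
Check atomic number: 97 = 33 + 64 + 0 = 97. ✓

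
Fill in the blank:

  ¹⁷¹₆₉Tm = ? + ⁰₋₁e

Yb-171

Conserve mass number: 171 = A + 0, so A = 171.
Conserve atomic number: 69 = Z − 1, so Z = 70.
Z = 70 is ytterbium, so the species is ¹⁷¹₇₀Yb.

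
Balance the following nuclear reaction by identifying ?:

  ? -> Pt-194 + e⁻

Ir-194

Conserve mass number: A = 194 + 0, so A = 194.
Conserve atomic number: Z = 78 − 1, so Z = 77.
Z = 77 is iridium, so the species is Ir-194.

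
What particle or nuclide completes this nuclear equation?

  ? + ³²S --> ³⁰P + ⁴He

deuteron

Conserve mass number: A + 32 = 30 + 4, so A = 2.
Conserve atomic number: Z + 16 = 15 + 2, so Z = 1.
A = 2 and Z = 1 is ²H — a deuteron.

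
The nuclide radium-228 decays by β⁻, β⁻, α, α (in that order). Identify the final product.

Rn-220

Start: (A, Z) = (228, 88).
After β⁻: (228, 89).
After β⁻: (228, 90).
After α: (224, 88).
After α: (220, 86).
Z = 86 is radon.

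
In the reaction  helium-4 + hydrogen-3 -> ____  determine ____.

Li-7

Conserve mass number: 4 + 3 = A, so A = 7.
Conserve atomic number: 2 + 1 = Z, so Z = 3.
Z = 3 is lithium, so the species is lithium-7.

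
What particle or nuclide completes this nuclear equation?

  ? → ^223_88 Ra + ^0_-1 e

Fr-223

Conserve mass number: A = 223 + 0, so A = 223.
Conserve atomic number: Z = 88 − 1, so Z = 87.
Z = 87 is francium, so the species is ^223_87 Fr.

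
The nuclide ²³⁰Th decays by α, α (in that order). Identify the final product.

Start: (A, Z) = (230, 90).
After α: (226, 88).
After α: (222, 86).
Z = 86 is radon.

Rn-222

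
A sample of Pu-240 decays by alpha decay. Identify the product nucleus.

U-236

Alpha decay: mass number changes by -4, atomic number by -2.
A: 240 − 4 = 236; Z: 94 − 2 = 92.
Z = 92 is uranium, so the daughter is U-236.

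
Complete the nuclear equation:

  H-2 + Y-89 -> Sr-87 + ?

Conserve mass number: 2 + 89 = 87 + A, so A = 4.
Conserve atomic number: 1 + 39 = 38 + Z, so Z = 2.
A = 4 and Z = 2 is He-4 — an alpha particle.

alpha particle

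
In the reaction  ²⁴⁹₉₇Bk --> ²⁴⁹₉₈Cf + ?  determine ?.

Conserve mass number: 249 = 249 + A, so A = 0.
Conserve atomic number: 97 = 98 + Z, so Z = -1.
A = 0 and Z = -1 is ⁰₋₁e — a beta-minus particle.

beta-minus particle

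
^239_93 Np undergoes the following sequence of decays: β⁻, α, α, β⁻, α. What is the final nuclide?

Start: (A, Z) = (239, 93).
After β⁻: (239, 94).
After α: (235, 92).
After α: (231, 90).
After β⁻: (231, 91).
After α: (227, 89).
Z = 89 is actinium.

Ac-227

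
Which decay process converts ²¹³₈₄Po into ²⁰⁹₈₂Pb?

ΔA = 209 − 213 = -4; ΔZ = 82 − 84 = -2.
A drops by 4 and Z drops by 2 — the signature of alpha emission.

alpha decay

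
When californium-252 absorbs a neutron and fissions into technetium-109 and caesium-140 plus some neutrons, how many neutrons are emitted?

Conserve mass number: 253 = 109 + 140 + k, so k = 253 − 249 = 4.
Check atomic number: 98 = 43 + 55 + 0 = 98. ✓

4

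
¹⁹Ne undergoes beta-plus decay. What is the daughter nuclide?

Beta-plus decay: mass number changes by +0, atomic number by -1.
A: 19 = 19; Z: 10 − 1 = 9.
Z = 9 is fluorine, so the daughter is ¹⁹F.

F-19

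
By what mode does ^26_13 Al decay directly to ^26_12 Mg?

ΔA = 26 − 26 = 0; ΔZ = 12 − 13 = -1.
A is unchanged and Z drops by 1 — a proton has become a neutron (β⁺ emission or electron capture).

beta-plus decay or electron capture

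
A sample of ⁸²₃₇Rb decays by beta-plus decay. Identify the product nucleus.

Kr-82

Beta-plus decay: mass number changes by +0, atomic number by -1.
A: 82 = 82; Z: 37 − 1 = 36.
Z = 36 is krypton, so the daughter is ⁸²₃₆Kr.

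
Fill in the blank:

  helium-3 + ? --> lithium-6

triton

Conserve mass number: 3 + A = 6, so A = 3.
Conserve atomic number: 2 + Z = 3, so Z = 1.
A = 3 and Z = 1 is hydrogen-3 — a triton.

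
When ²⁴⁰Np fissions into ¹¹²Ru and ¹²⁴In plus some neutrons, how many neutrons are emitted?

4

Conserve mass number: 240 = 112 + 124 + k, so k = 240 − 236 = 4.
Check atomic number: 93 = 44 + 49 + 0 = 93. ✓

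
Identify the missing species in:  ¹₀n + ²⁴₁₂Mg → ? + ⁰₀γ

Conserve mass number: 1 + 24 = A + 0, so A = 25.
Conserve atomic number: 0 + 12 = Z + 0, so Z = 12.
Z = 12 is magnesium, so the species is ²⁵₁₂Mg.

Mg-25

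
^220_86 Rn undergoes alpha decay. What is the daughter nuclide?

Alpha decay: mass number changes by -4, atomic number by -2.
A: 220 − 4 = 216; Z: 86 − 2 = 84.
Z = 84 is polonium, so the daughter is ^216_84 Po.

Po-216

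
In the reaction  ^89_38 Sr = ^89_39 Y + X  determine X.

beta-minus particle

Conserve mass number: 89 = 89 + A, so A = 0.
Conserve atomic number: 38 = 39 + Z, so Z = -1.
A = 0 and Z = -1 is ^0_-1 e — a beta-minus particle.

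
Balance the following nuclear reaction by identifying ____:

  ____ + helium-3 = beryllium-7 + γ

Conserve mass number: A + 3 = 7 + 0, so A = 4.
Conserve atomic number: Z + 2 = 4 + 0, so Z = 2.
A = 4 and Z = 2 is helium-4 — an alpha particle.

alpha particle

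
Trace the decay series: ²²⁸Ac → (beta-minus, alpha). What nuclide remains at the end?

Start: (A, Z) = (228, 89).
After β⁻: (228, 90).
After α: (224, 88).
Z = 88 is radium.

Ra-224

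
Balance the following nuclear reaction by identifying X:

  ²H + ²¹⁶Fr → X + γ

Ra-218

Conserve mass number: 2 + 216 = A + 0, so A = 218.
Conserve atomic number: 1 + 87 = Z + 0, so Z = 88.
Z = 88 is radium, so the species is ²¹⁸Ra.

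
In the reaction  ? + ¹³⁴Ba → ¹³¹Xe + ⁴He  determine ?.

neutron

Conserve mass number: A + 134 = 131 + 4, so A = 1.
Conserve atomic number: Z + 56 = 54 + 2, so Z = 0.
A = 1 and Z = 0 is ¹n — a neutron.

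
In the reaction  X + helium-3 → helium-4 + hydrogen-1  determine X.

deuteron

Conserve mass number: A + 3 = 4 + 1, so A = 2.
Conserve atomic number: Z + 2 = 2 + 1, so Z = 1.
A = 2 and Z = 1 is hydrogen-2 — a deuteron.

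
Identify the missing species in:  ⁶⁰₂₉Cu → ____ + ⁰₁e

Ni-60

Conserve mass number: 60 = A + 0, so A = 60.
Conserve atomic number: 29 = Z + 1, so Z = 28.
Z = 28 is nickel, so the species is ⁶⁰₂₈Ni.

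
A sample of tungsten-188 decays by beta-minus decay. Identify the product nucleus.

Re-188

Beta-minus decay: mass number changes by +0, atomic number by +1.
A: 188 = 188; Z: 74 + 1 = 75.
Z = 75 is rhenium, so the daughter is rhenium-188.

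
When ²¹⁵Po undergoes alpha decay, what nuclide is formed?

Alpha decay: mass number changes by -4, atomic number by -2.
A: 215 − 4 = 211; Z: 84 − 2 = 82.
Z = 82 is lead, so the daughter is ²¹¹Pb.

Pb-211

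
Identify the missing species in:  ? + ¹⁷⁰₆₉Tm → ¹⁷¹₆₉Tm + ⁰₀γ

Conserve mass number: A + 170 = 171 + 0, so A = 1.
Conserve atomic number: Z + 69 = 69 + 0, so Z = 0.
A = 1 and Z = 0 is ¹₀n — a neutron.

neutron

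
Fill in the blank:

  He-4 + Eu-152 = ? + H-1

Conserve mass number: 4 + 152 = A + 1, so A = 155.
Conserve atomic number: 2 + 63 = Z + 1, so Z = 64.
Z = 64 is gadolinium, so the species is Gd-155.

Gd-155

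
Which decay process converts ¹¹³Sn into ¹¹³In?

ΔA = 113 − 113 = 0; ΔZ = 49 − 50 = -1.
A is unchanged and Z drops by 1 — a proton has become a neutron (β⁺ emission or electron capture).

beta-plus decay or electron capture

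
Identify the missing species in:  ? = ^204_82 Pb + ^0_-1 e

Conserve mass number: A = 204 + 0, so A = 204.
Conserve atomic number: Z = 82 − 1, so Z = 81.
Z = 81 is thallium, so the species is ^204_81 Tl.

Tl-204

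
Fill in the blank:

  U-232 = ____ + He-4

Th-228

Conserve mass number: 232 = A + 4, so A = 228.
Conserve atomic number: 92 = Z + 2, so Z = 90.
Z = 90 is thorium, so the species is Th-228.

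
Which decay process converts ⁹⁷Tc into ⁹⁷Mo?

beta-plus decay or electron capture

ΔA = 97 − 97 = 0; ΔZ = 42 − 43 = -1.
A is unchanged and Z drops by 1 — a proton has become a neutron (β⁺ emission or electron capture).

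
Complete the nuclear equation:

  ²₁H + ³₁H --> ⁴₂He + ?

Conserve mass number: 2 + 3 = 4 + A, so A = 1.
Conserve atomic number: 1 + 1 = 2 + Z, so Z = 0.
A = 1 and Z = 0 is ¹₀n — a neutron.

neutron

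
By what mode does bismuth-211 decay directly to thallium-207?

alpha decay

ΔA = 207 − 211 = -4; ΔZ = 81 − 83 = -2.
A drops by 4 and Z drops by 2 — the signature of alpha emission.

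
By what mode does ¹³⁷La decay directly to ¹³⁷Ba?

beta-plus decay or electron capture

ΔA = 137 − 137 = 0; ΔZ = 56 − 57 = -1.
A is unchanged and Z drops by 1 — a proton has become a neutron (β⁺ emission or electron capture).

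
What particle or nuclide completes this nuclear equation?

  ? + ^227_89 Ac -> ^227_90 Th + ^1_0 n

proton

Conserve mass number: A + 227 = 227 + 1, so A = 1.
Conserve atomic number: Z + 89 = 90 + 0, so Z = 1.
A = 1 and Z = 1 is ^1_1 H — a proton.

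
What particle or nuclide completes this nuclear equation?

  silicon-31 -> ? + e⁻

Conserve mass number: 31 = A + 0, so A = 31.
Conserve atomic number: 14 = Z − 1, so Z = 15.
Z = 15 is phosphorus, so the species is phosphorus-31.

P-31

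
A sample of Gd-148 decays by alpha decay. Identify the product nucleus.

Alpha decay: mass number changes by -4, atomic number by -2.
A: 148 − 4 = 144; Z: 64 − 2 = 62.
Z = 62 is samarium, so the daughter is Sm-144.

Sm-144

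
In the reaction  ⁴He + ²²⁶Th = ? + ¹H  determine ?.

Pa-229

Conserve mass number: 4 + 226 = A + 1, so A = 229.
Conserve atomic number: 2 + 90 = Z + 1, so Z = 91.
Z = 91 is protactinium, so the species is ²²⁹Pa.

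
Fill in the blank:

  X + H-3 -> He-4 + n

Conserve mass number: A + 3 = 4 + 1, so A = 2.
Conserve atomic number: Z + 1 = 2 + 0, so Z = 1.
A = 2 and Z = 1 is H-2 — a deuteron.

deuteron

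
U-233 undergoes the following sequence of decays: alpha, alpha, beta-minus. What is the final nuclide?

Ac-225

Start: (A, Z) = (233, 92).
After α: (229, 90).
After α: (225, 88).
After β⁻: (225, 89).
Z = 89 is actinium.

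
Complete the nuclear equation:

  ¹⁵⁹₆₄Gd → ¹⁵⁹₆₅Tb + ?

Conserve mass number: 159 = 159 + A, so A = 0.
Conserve atomic number: 64 = 65 + Z, so Z = -1.
A = 0 and Z = -1 is ⁰₋₁e — a beta-minus particle.

beta-minus particle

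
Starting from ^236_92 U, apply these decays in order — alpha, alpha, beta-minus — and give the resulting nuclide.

Start: (A, Z) = (236, 92).
After α: (232, 90).
After α: (228, 88).
After β⁻: (228, 89).
Z = 89 is actinium.

Ac-228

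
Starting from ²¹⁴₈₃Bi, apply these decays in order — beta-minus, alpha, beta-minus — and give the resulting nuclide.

Bi-210

Start: (A, Z) = (214, 83).
After β⁻: (214, 84).
After α: (210, 82).
After β⁻: (210, 83).
Z = 83 is bismuth.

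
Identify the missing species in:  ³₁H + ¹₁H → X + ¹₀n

Conserve mass number: 3 + 1 = A + 1, so A = 3.
Conserve atomic number: 1 + 1 = Z + 0, so Z = 2.
Z = 2 is helium, so the species is ³₂He.

He-3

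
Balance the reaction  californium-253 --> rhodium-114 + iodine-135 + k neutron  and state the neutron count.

4

Conserve mass number: 253 = 114 + 135 + k, so k = 253 − 249 = 4.
Check atomic number: 98 = 45 + 53 + 0 = 98. ✓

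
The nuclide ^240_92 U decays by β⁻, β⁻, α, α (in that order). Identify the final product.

Th-232

Start: (A, Z) = (240, 92).
After β⁻: (240, 93).
After β⁻: (240, 94).
After α: (236, 92).
After α: (232, 90).
Z = 90 is thorium.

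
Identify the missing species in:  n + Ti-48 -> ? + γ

Ti-49

Conserve mass number: 1 + 48 = A + 0, so A = 49.
Conserve atomic number: 0 + 22 = Z + 0, so Z = 22.
Z = 22 is titanium, so the species is Ti-49.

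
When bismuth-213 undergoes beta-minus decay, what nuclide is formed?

Beta-minus decay: mass number changes by +0, atomic number by +1.
A: 213 = 213; Z: 83 + 1 = 84.
Z = 84 is polonium, so the daughter is polonium-213.

Po-213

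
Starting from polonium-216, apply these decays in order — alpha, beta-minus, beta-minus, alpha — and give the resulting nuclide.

Pb-208

Start: (A, Z) = (216, 84).
After α: (212, 82).
After β⁻: (212, 83).
After β⁻: (212, 84).
After α: (208, 82).
Z = 82 is lead.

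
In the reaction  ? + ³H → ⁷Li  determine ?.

alpha particle

Conserve mass number: A + 3 = 7, so A = 4.
Conserve atomic number: Z + 1 = 3, so Z = 2.
A = 4 and Z = 2 is ⁴He — an alpha particle.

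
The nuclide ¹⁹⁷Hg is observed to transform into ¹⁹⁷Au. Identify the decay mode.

ΔA = 197 − 197 = 0; ΔZ = 79 − 80 = -1.
A is unchanged and Z drops by 1 — a proton has become a neutron (β⁺ emission or electron capture).

beta-plus decay or electron capture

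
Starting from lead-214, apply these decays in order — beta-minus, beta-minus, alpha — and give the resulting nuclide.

Pb-210

Start: (A, Z) = (214, 82).
After β⁻: (214, 83).
After β⁻: (214, 84).
After α: (210, 82).
Z = 82 is lead.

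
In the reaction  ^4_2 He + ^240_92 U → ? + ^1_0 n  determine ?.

Conserve mass number: 4 + 240 = A + 1, so A = 243.
Conserve atomic number: 2 + 92 = Z + 0, so Z = 94.
Z = 94 is plutonium, so the species is ^243_94 Pu.

Pu-243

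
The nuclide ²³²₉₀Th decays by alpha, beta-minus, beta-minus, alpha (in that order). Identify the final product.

Start: (A, Z) = (232, 90).
After α: (228, 88).
After β⁻: (228, 89).
After β⁻: (228, 90).
After α: (224, 88).
Z = 88 is radium.

Ra-224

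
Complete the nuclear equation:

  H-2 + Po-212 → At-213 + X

neutron

Conserve mass number: 2 + 212 = 213 + A, so A = 1.
Conserve atomic number: 1 + 84 = 85 + Z, so Z = 0.
A = 1 and Z = 0 is n — a neutron.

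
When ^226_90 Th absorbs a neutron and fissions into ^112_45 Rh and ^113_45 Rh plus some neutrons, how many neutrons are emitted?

Conserve mass number: 227 = 112 + 113 + k, so k = 227 − 225 = 2.
Check atomic number: 90 = 45 + 45 + 0 = 90. ✓

2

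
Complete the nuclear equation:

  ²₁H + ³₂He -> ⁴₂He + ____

proton

Conserve mass number: 2 + 3 = 4 + A, so A = 1.
Conserve atomic number: 1 + 2 = 2 + Z, so Z = 1.
A = 1 and Z = 1 is ¹₁H — a proton.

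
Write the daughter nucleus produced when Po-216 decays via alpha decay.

Pb-212

Alpha decay: mass number changes by -4, atomic number by -2.
A: 216 − 4 = 212; Z: 84 − 2 = 82.
Z = 82 is lead, so the daughter is Pb-212.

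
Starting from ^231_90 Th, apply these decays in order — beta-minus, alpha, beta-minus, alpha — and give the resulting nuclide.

Ra-223

Start: (A, Z) = (231, 90).
After β⁻: (231, 91).
After α: (227, 89).
After β⁻: (227, 90).
After α: (223, 88).
Z = 88 is radium.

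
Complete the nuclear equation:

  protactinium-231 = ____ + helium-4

Conserve mass number: 231 = A + 4, so A = 227.
Conserve atomic number: 91 = Z + 2, so Z = 89.
Z = 89 is actinium, so the species is actinium-227.

Ac-227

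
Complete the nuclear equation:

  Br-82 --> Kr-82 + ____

Conserve mass number: 82 = 82 + A, so A = 0.
Conserve atomic number: 35 = 36 + Z, so Z = -1.
A = 0 and Z = -1 is e⁻ — a beta-minus particle.

beta-minus particle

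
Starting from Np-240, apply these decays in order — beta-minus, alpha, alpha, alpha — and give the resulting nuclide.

Ra-228

Start: (A, Z) = (240, 93).
After β⁻: (240, 94).
After α: (236, 92).
After α: (232, 90).
After α: (228, 88).
Z = 88 is radium.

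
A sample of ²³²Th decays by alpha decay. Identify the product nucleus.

Alpha decay: mass number changes by -4, atomic number by -2.
A: 232 − 4 = 228; Z: 90 − 2 = 88.
Z = 88 is radium, so the daughter is ²²⁸Ra.

Ra-228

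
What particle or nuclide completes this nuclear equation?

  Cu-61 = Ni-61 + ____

positron

Conserve mass number: 61 = 61 + A, so A = 0.
Conserve atomic number: 29 = 28 + Z, so Z = 1.
A = 0 and Z = 1 is e⁺ — a positron.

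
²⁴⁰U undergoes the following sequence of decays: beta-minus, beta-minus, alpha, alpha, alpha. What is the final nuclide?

Ra-228

Start: (A, Z) = (240, 92).
After β⁻: (240, 93).
After β⁻: (240, 94).
After α: (236, 92).
After α: (232, 90).
After α: (228, 88).
Z = 88 is radium.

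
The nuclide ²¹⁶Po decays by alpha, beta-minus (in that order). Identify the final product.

Start: (A, Z) = (216, 84).
After α: (212, 82).
After β⁻: (212, 83).
Z = 83 is bismuth.

Bi-212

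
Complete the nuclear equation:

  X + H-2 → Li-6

alpha particle

Conserve mass number: A + 2 = 6, so A = 4.
Conserve atomic number: Z + 1 = 3, so Z = 2.
A = 4 and Z = 2 is He-4 — an alpha particle.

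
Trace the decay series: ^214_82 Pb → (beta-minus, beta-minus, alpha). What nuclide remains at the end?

Pb-210

Start: (A, Z) = (214, 82).
After β⁻: (214, 83).
After β⁻: (214, 84).
After α: (210, 82).
Z = 82 is lead.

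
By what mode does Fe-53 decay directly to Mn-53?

beta-plus decay or electron capture

ΔA = 53 − 53 = 0; ΔZ = 25 − 26 = -1.
A is unchanged and Z drops by 1 — a proton has become a neutron (β⁺ emission or electron capture).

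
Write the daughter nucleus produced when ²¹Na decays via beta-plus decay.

Beta-plus decay: mass number changes by +0, atomic number by -1.
A: 21 = 21; Z: 11 − 1 = 10.
Z = 10 is neon, so the daughter is ²¹Ne.

Ne-21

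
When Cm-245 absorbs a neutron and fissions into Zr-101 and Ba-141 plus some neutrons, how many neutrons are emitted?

Conserve mass number: 246 = 101 + 141 + k, so k = 246 − 242 = 4.
Check atomic number: 96 = 40 + 56 + 0 = 96. ✓

4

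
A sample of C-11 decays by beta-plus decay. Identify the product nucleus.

B-11

Beta-plus decay: mass number changes by +0, atomic number by -1.
A: 11 = 11; Z: 6 − 1 = 5.
Z = 5 is boron, so the daughter is B-11.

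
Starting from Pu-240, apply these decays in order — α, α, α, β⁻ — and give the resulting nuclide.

Ac-228

Start: (A, Z) = (240, 94).
After α: (236, 92).
After α: (232, 90).
After α: (228, 88).
After β⁻: (228, 89).
Z = 89 is actinium.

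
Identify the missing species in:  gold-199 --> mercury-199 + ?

beta-minus particle

Conserve mass number: 199 = 199 + A, so A = 0.
Conserve atomic number: 79 = 80 + Z, so Z = -1.
A = 0 and Z = -1 is e⁻ — a beta-minus particle.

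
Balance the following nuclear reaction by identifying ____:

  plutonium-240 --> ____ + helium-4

Conserve mass number: 240 = A + 4, so A = 236.
Conserve atomic number: 94 = Z + 2, so Z = 92.
Z = 92 is uranium, so the species is uranium-236.

U-236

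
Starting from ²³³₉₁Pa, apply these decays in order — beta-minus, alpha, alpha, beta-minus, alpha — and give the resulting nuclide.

Fr-221

Start: (A, Z) = (233, 91).
After β⁻: (233, 92).
After α: (229, 90).
After α: (225, 88).
After β⁻: (225, 89).
After α: (221, 87).
Z = 87 is francium.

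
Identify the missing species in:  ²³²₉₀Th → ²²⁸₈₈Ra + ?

alpha particle

Conserve mass number: 232 = 228 + A, so A = 4.
Conserve atomic number: 90 = 88 + Z, so Z = 2.
A = 4 and Z = 2 is ⁴₂He — an alpha particle.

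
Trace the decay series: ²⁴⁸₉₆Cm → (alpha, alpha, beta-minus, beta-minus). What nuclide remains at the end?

Pu-240

Start: (A, Z) = (248, 96).
After α: (244, 94).
After α: (240, 92).
After β⁻: (240, 93).
After β⁻: (240, 94).
Z = 94 is plutonium.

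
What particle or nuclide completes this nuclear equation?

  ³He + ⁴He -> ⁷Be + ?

gamma ray

Conserve mass number: 3 + 4 = 7 + A, so A = 0.
Conserve atomic number: 2 + 2 = 4 + Z, so Z = 0.
A = 0 and Z = 0 is γ — a gamma ray.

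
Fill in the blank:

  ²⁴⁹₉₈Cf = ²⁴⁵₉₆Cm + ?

alpha particle

Conserve mass number: 249 = 245 + A, so A = 4.
Conserve atomic number: 98 = 96 + Z, so Z = 2.
A = 4 and Z = 2 is ⁴₂He — an alpha particle.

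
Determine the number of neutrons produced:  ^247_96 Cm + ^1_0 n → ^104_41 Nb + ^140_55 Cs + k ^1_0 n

4

Conserve mass number: 248 = 104 + 140 + k, so k = 248 − 244 = 4.
Check atomic number: 96 = 41 + 55 + 0 = 96. ✓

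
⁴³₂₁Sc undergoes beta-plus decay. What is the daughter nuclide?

Beta-plus decay: mass number changes by +0, atomic number by -1.
A: 43 = 43; Z: 21 − 1 = 20.
Z = 20 is calcium, so the daughter is ⁴³₂₀Ca.

Ca-43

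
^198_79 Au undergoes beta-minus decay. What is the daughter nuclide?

Hg-198

Beta-minus decay: mass number changes by +0, atomic number by +1.
A: 198 = 198; Z: 79 + 1 = 80.
Z = 80 is mercury, so the daughter is ^198_80 Hg.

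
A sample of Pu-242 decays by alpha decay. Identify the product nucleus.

Alpha decay: mass number changes by -4, atomic number by -2.
A: 242 − 4 = 238; Z: 94 − 2 = 92.
Z = 92 is uranium, so the daughter is U-238.

U-238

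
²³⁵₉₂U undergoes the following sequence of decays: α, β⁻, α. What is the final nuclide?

Ac-227

Start: (A, Z) = (235, 92).
After α: (231, 90).
After β⁻: (231, 91).
After α: (227, 89).
Z = 89 is actinium.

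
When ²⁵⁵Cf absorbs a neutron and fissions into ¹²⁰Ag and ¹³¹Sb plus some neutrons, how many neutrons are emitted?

5

Conserve mass number: 256 = 120 + 131 + k, so k = 256 − 251 = 5.
Check atomic number: 98 = 47 + 51 + 0 = 98. ✓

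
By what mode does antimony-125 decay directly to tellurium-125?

beta-minus decay

ΔA = 125 − 125 = 0; ΔZ = 52 − 51 = +1.
A is unchanged and Z rises by 1 — a neutron has become a proton (β⁻ decay).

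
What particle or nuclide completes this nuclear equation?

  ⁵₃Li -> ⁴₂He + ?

proton

Conserve mass number: 5 = 4 + A, so A = 1.
Conserve atomic number: 3 = 2 + Z, so Z = 1.
A = 1 and Z = 1 is ¹₁H — a proton.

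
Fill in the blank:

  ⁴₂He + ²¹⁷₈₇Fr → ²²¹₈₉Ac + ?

Conserve mass number: 4 + 217 = 221 + A, so A = 0.
Conserve atomic number: 2 + 87 = 89 + Z, so Z = 0.
A = 0 and Z = 0 is ⁰₀γ — a gamma ray.

gamma ray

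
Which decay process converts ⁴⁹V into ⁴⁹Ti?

beta-plus decay or electron capture

ΔA = 49 − 49 = 0; ΔZ = 22 − 23 = -1.
A is unchanged and Z drops by 1 — a proton has become a neutron (β⁺ emission or electron capture).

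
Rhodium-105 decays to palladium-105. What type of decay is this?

ΔA = 105 − 105 = 0; ΔZ = 46 − 45 = +1.
A is unchanged and Z rises by 1 — a neutron has become a proton (β⁻ decay).

beta-minus decay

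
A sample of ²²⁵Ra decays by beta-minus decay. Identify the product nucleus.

Ac-225

Beta-minus decay: mass number changes by +0, atomic number by +1.
A: 225 = 225; Z: 88 + 1 = 89.
Z = 89 is actinium, so the daughter is ²²⁵Ac.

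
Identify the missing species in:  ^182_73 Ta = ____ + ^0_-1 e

Conserve mass number: 182 = A + 0, so A = 182.
Conserve atomic number: 73 = Z − 1, so Z = 74.
Z = 74 is tungsten, so the species is ^182_74 W.

W-182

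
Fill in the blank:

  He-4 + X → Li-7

Conserve mass number: 4 + A = 7, so A = 3.
Conserve atomic number: 2 + Z = 3, so Z = 1.
A = 3 and Z = 1 is H-3 — a triton.

triton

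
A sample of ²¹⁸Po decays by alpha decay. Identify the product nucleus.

Alpha decay: mass number changes by -4, atomic number by -2.
A: 218 − 4 = 214; Z: 84 − 2 = 82.
Z = 82 is lead, so the daughter is ²¹⁴Pb.

Pb-214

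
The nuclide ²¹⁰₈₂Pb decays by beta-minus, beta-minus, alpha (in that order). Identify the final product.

Start: (A, Z) = (210, 82).
After β⁻: (210, 83).
After β⁻: (210, 84).
After α: (206, 82).
Z = 82 is lead.

Pb-206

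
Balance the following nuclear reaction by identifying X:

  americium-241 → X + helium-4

Np-237

Conserve mass number: 241 = A + 4, so A = 237.
Conserve atomic number: 95 = Z + 2, so Z = 93.
Z = 93 is neptunium, so the species is neptunium-237.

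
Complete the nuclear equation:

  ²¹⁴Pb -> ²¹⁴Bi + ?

beta-minus particle

Conserve mass number: 214 = 214 + A, so A = 0.
Conserve atomic number: 82 = 83 + Z, so Z = -1.
A = 0 and Z = -1 is e⁻ — a beta-minus particle.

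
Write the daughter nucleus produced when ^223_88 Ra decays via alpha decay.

Alpha decay: mass number changes by -4, atomic number by -2.
A: 223 − 4 = 219; Z: 88 − 2 = 86.
Z = 86 is radon, so the daughter is ^219_86 Rn.

Rn-219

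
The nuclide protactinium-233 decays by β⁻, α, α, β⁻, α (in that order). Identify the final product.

Fr-221

Start: (A, Z) = (233, 91).
After β⁻: (233, 92).
After α: (229, 90).
After α: (225, 88).
After β⁻: (225, 89).
After α: (221, 87).
Z = 87 is francium.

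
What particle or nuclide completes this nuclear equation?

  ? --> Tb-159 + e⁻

Conserve mass number: A = 159 + 0, so A = 159.
Conserve atomic number: Z = 65 − 1, so Z = 64.
Z = 64 is gadolinium, so the species is Gd-159.

Gd-159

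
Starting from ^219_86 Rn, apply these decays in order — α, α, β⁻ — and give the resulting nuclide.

Bi-211

Start: (A, Z) = (219, 86).
After α: (215, 84).
After α: (211, 82).
After β⁻: (211, 83).
Z = 83 is bismuth.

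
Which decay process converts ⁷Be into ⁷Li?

beta-plus decay or electron capture

ΔA = 7 − 7 = 0; ΔZ = 3 − 4 = -1.
A is unchanged and Z drops by 1 — a proton has become a neutron (β⁺ emission or electron capture).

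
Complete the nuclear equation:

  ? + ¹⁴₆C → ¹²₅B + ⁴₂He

Conserve mass number: A + 14 = 12 + 4, so A = 2.
Conserve atomic number: Z + 6 = 5 + 2, so Z = 1.
A = 2 and Z = 1 is ²₁H — a deuteron.

deuteron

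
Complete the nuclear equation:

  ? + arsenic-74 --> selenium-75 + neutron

Conserve mass number: A + 74 = 75 + 1, so A = 2.
Conserve atomic number: Z + 33 = 34 + 0, so Z = 1.
A = 2 and Z = 1 is hydrogen-2 — a deuteron.

deuteron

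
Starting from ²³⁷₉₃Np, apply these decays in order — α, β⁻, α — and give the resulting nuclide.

Th-229

Start: (A, Z) = (237, 93).
After α: (233, 91).
After β⁻: (233, 92).
After α: (229, 90).
Z = 90 is thorium.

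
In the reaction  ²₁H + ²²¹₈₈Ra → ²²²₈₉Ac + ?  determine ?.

neutron

Conserve mass number: 2 + 221 = 222 + A, so A = 1.
Conserve atomic number: 1 + 88 = 89 + Z, so Z = 0.
A = 1 and Z = 0 is ¹₀n — a neutron.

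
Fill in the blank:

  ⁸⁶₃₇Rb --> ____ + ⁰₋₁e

Conserve mass number: 86 = A + 0, so A = 86.
Conserve atomic number: 37 = Z − 1, so Z = 38.
Z = 38 is strontium, so the species is ⁸⁶₃₈Sr.

Sr-86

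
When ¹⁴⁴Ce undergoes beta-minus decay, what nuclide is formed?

Pr-144

Beta-minus decay: mass number changes by +0, atomic number by +1.
A: 144 = 144; Z: 58 + 1 = 59.
Z = 59 is praseodymium, so the daughter is ¹⁴⁴Pr.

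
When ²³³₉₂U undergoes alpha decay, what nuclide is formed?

Th-229

Alpha decay: mass number changes by -4, atomic number by -2.
A: 233 − 4 = 229; Z: 92 − 2 = 90.
Z = 90 is thorium, so the daughter is ²²⁹₉₀Th.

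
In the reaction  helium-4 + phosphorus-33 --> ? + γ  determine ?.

Conserve mass number: 4 + 33 = A + 0, so A = 37.
Conserve atomic number: 2 + 15 = Z + 0, so Z = 17.
Z = 17 is chlorine, so the species is chlorine-37.

Cl-37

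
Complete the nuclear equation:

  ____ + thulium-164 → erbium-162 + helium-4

Conserve mass number: A + 164 = 162 + 4, so A = 2.
Conserve atomic number: Z + 69 = 68 + 2, so Z = 1.
A = 2 and Z = 1 is hydrogen-2 — a deuteron.

deuteron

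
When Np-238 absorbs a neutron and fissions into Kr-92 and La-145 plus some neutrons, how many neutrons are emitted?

2

Conserve mass number: 239 = 92 + 145 + k, so k = 239 − 237 = 2.
Check atomic number: 93 = 36 + 57 + 0 = 93. ✓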